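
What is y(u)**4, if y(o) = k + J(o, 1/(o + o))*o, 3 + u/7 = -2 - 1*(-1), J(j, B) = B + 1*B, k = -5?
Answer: 256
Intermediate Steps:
J(j, B) = 2*B (J(j, B) = B + B = 2*B)
u = -28 (u = -21 + 7*(-2 - 1*(-1)) = -21 + 7*(-2 + 1) = -21 + 7*(-1) = -21 - 7 = -28)
y(o) = -4 (y(o) = -5 + (2/(o + o))*o = -5 + (2/((2*o)))*o = -5 + (2*(1/(2*o)))*o = -5 + o/o = -5 + 1 = -4)
y(u)**4 = (-4)**4 = 256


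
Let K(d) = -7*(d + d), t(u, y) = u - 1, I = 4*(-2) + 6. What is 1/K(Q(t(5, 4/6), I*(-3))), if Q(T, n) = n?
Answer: -1/84 ≈ -0.011905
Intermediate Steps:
I = -2 (I = -8 + 6 = -2)
t(u, y) = -1 + u
K(d) = -14*d
1/K(Q(t(5, 4/6), I*(-3))) = 1/(-(-28)*(-3)) = 1/(-14*6) = 1/(-84) = -1/84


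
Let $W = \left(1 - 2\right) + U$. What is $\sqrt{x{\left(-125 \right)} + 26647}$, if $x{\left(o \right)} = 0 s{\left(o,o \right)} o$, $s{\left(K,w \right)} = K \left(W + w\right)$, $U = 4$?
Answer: $\sqrt{26647} \approx 163.24$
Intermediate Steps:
$W = 3$ ($W = \left(1 - 2\right) + 4 = -1 + 4 = 3$)
$s{\left(K,w \right)} = K \left(3 + w\right)$
$x{\left(o \right)} = 0$ ($x{\left(o \right)} = 0 o \left(3 + o\right) o = 0 o = 0$)
$\sqrt{x{\left(-125 \right)} + 26647} = \sqrt{0 + 26647} = \sqrt{26647}$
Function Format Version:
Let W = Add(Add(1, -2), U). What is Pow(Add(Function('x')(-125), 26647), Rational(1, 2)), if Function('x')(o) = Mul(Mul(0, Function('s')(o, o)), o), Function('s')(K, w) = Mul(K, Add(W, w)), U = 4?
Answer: Pow(26647, Rational(1, 2)) ≈ 163.24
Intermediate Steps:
W = 3 (W = Add(Add(1, -2), 4) = Add(-1, 4) = 3)
Function('s')(K, w) = Mul(K, Add(3, w))
Function('x')(o) = 0 (Function('x')(o) = Mul(Mul(0, Mul(o, Add(3, o))), o) = Mul(0, o) = 0)
Pow(Add(Function('x')(-125), 26647), Rational(1, 2)) = Pow(Add(0, 26647), Rational(1, 2)) = Pow(26647, Rational(1, 2))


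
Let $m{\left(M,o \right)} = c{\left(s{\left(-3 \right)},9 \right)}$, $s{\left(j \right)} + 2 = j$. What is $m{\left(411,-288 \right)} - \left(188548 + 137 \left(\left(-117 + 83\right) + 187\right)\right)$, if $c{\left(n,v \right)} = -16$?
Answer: $-209525$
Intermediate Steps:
$s{\left(j \right)} = -2 + j$
$m{\left(M,o \right)} = -16$
$m{\left(411,-288 \right)} - \left(188548 + 137 \left(\left(-117 + 83\right) + 187\right)\right) = -16 - \left(188548 + 137 \left(\left(-117 + 83\right) + 187\right)\right) = -16 - \left(188548 + 137 \left(-34 + 187\right)\right) = -16 - 209509 = -209525$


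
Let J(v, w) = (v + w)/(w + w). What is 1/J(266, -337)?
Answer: 674/71 ≈ 9.4930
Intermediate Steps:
J(v, w) = (v + w)/(2*w) (J(v, w) = (v + w)/((2*w)) = (v + w)*(1/(2*w)) = (v + w)/(2*w))
1/J(266, -337) = 1/((½)*(266 - 337)/(-337)) = 1/((½)*(-1/337)*(-71)) = 1/(71/674) = 674/71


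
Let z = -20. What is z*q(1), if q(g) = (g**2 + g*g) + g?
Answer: -60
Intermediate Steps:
q(g) = g + 2*g**2 (q(g) = (g**2 + g**2) + g = 2*g**2 + g = g + 2*g**2)
z*q(1) = -20*(1 + 2*1) = -20*(1 + 2) = -20*3 = -60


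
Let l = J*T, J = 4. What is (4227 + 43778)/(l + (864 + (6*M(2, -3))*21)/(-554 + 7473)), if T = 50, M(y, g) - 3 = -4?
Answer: 332146595/1384538 ≈ 239.90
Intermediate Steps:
M(y, g) = -1 (M(y, g) = 3 - 4 = -1)
l = 200 (l = 4*50 = 200)
(4227 + 43778)/(l + (864 + (6*M(2, -3))*21)/(-554 + 7473)) = (4227 + 43778)/(200 + (864 + (6*(-1))*21)/(-554 + 7473)) = 48005/(200 + (864 - 6*21)/6919) = 48005/(200 + (864 - 126)*(1/6919)) = 48005/(200 + 738*(1/6919)) = 48005/(200 + 738/6919) = 48005/(1384538/6919) = 48005*(6919/1384538) = 332146595/1384538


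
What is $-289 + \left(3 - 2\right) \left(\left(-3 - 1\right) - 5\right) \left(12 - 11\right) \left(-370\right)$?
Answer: $3041$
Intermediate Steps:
$-289 + \left(3 - 2\right) \left(\left(-3 - 1\right) - 5\right) \left(12 - 11\right) \left(-370\right) = -289 + 1 \left(\left(-3 - 1\right) - 5\right) 1 \left(-370\right) = -289 + 1 \left(-4 - 5\right) 1 \left(-370\right) = -289 + 1 \left(-9\right) 1 \left(-370\right) = -289 + \left(-9\right) 1 \left(-370\right) = -289 - -3330 = -289 + 3330 = 3041$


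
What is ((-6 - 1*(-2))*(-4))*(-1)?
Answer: -16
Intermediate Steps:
((-6 - 1*(-2))*(-4))*(-1) = ((-6 + 2)*(-4))*(-1) = -4*(-4)*(-1) = 16*(-1) = -16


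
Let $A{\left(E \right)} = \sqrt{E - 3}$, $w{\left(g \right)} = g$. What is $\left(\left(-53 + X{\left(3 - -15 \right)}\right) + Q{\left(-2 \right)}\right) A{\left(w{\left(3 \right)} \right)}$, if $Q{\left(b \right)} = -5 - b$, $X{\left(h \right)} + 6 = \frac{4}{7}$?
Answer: $0$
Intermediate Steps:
$X{\left(h \right)} = - \frac{38}{7}$ ($X{\left(h \right)} = -6 + \frac{4}{7} = - \frac{38}{7}$)
$A{\left(E \right)} = \sqrt{-3 + E}$
$\left(\left(-53 + X{\left(3 - -15 \right)}\right) + Q{\left(-2 \right)}\right) A{\left(w{\left(3 \right)} \right)} = \left(\left(-53 - \frac{38}{7}\right) - 3\right) \sqrt{-3 + 3} = \left(- \frac{409}{7} + \left(-5 + 2\right)\right) \sqrt{0} = \left(- \frac{409}{7} - 3\right) 0 = \left(- \frac{430}{7}\right) 0 = 0$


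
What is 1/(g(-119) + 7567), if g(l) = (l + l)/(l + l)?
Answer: 1/7568 ≈ 0.00013214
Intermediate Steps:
g(l) = 1 (g(l) = (2*l)/((2*l)) = (2*l)*(1/(2*l)) = 1)
1/(g(-119) + 7567) = 1/(1 + 7567) = 1/7568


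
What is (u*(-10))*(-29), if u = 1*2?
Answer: 580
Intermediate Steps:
u = 2
(u*(-10))*(-29) = (2*(-10))*(-29) = -20*(-29) = 580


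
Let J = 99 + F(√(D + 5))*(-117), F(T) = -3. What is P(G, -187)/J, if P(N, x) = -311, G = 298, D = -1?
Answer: -311/450 ≈ -0.69111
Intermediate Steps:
J = 450 (J = 99 - 3*(-117) = 99 + 351 = 450)
P(G, -187)/J = -311/450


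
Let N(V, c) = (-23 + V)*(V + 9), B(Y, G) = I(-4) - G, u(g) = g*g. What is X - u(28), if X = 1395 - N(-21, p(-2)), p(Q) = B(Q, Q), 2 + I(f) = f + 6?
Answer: 83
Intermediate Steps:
I(f) = 4 + f (I(f) = -2 + (f + 6) = -2 + (6 + f) = 4 + f)
u(g) = g²
B(Y, G) = -G (B(Y, G) = (4 - 4) - G = 0 - G = -G)
p(Q) = -Q
N(V, c) = (-23 + V)*(9 + V)
X = 867 (X = 1395 - (-207 + (-21)² - 14*(-21)) = 1395 - (-207 + 441 + 294) = 1395 - 1*528 = 1395 - 528 = 867)
X - u(28) = 867 - 1*28² = 867 - 1*784 = 867 - 784 = 83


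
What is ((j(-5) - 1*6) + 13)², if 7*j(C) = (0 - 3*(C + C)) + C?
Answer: 5476/49 ≈ 111.76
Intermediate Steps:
j(C) = -5*C/7 (j(C) = ((0 - 3*(C + C)) + C)/7 = ((0 - 6*C) + C)/7 = (-6*C + C)/7 = (-5*C)/7 = -5*C/7)
((j(-5) - 1*6) + 13)² = ((-5/7*(-5) - 1*6) + 13)² = ((25/7 - 6) + 13)² = (-17/7 + 13)² = (74/7)² = 5476/49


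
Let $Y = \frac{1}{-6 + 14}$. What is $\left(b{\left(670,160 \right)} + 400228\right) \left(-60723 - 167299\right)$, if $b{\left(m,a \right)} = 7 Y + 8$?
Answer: $- \frac{365051250845}{4} \approx -9.1263 \cdot 10^{10}$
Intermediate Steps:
$Y = \frac{1}{8} \approx 0.125$
$b{\left(m,a \right)} = \frac{71}{8}$ ($b{\left(m,a \right)} = 7 \cdot \frac{1}{8} + 8 = \frac{7}{8} + 8 = \frac{71}{8}$)
$\left(b{\left(670,160 \right)} + 400228\right) \left(-60723 - 167299\right) = \left(\frac{71}{8} + 400228\right) \left(-60723 - 167299\right) = \frac{3201895}{8} \left(-228022\right) = - \frac{365051250845}{4}$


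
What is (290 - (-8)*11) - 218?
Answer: 160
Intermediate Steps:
(290 - (-8)*11) - 218 = (290 - 1*(-88)) - 218 = (290 + 88) - 218 = 378 - 218 = 160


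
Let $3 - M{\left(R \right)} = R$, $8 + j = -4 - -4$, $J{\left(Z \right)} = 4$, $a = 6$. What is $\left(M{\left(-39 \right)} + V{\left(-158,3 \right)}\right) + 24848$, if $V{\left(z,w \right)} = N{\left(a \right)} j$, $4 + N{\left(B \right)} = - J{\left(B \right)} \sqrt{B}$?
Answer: $24922 + 32 \sqrt{6} \approx 25000.0$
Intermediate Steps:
$j = -8$ ($j = -8 - 0 = -8 + \left(-4 + 4\right) = -8 + 0 = -8$)
$M{\left(R \right)} = 3 - R$
$N{\left(B \right)} = -4 - 4 \sqrt{B}$
$V{\left(z,w \right)} = 32 + 32 \sqrt{6}$ ($V{\left(z,w \right)} = \left(-4 - 4 \sqrt{6}\right) \left(-8\right) = 32 + 32 \sqrt{6}$)
$\left(M{\left(-39 \right)} + V{\left(-158,3 \right)}\right) + 24848 = \left(\left(3 - -39\right) + \left(32 + 32 \sqrt{6}\right)\right) + 24848 = \left(\left(3 + 39\right) + \left(32 + 32 \sqrt{6}\right)\right) + 24848 = \left(42 + \left(32 + 32 \sqrt{6}\right)\right) + 24848 = \left(74 + 32 \sqrt{6}\right) + 24848 = 24922 + 32 \sqrt{6}$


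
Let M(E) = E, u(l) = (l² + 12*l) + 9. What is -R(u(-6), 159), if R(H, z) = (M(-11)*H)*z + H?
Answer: -47196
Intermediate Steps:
u(l) = 9 + l² + 12*l
R(H, z) = H - 11*H*z (R(H, z) = (-11*H)*z + H = -11*H*z + H = H - 11*H*z)
-R(u(-6), 159) = -(9 + (-6)² + 12*(-6))*(1 - 11*159) = -(9 + 36 - 72)*(1 - 1749) = -(-27)*(-1748) = -1*47196 = -47196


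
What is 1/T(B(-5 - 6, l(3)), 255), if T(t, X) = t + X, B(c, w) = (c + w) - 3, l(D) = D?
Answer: 1/244 ≈ 0.0040984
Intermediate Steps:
B(c, w) = -3 + c + w
T(t, X) = X + t
1/T(B(-5 - 6, l(3)), 255) = 1/(255 + (-3 + (-5 - 6) + 3)) = 1/(255 + (-3 - 11 + 3)) = 1/(255 - 11) = 1/244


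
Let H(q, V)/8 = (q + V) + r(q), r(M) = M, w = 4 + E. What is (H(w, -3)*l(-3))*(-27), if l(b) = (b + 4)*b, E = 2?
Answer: 5832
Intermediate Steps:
l(b) = b*(4 + b) (l(b) = (4 + b)*b = b*(4 + b))
w = 6 (w = 4 + 2 = 6)
H(q, V) = 8*V + 16*q (H(q, V) = 8*((q + V) + q) = 8*((V + q) + q) = 8*(V + 2*q) = 8*V + 16*q)
(H(w, -3)*l(-3))*(-27) = ((8*(-3) + 16*6)*(-3*(4 - 3)))*(-27) = ((-24 + 96)*(-3*1))*(-27) = (72*(-3))*(-27) = -216*(-27) = 5832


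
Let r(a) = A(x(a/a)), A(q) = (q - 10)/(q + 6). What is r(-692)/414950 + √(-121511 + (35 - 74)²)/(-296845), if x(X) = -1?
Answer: -11/2074750 - 13*I*√710/296845 ≈ -5.3018e-6 - 0.0011669*I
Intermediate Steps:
A(q) = (-10 + q)/(6 + q)
r(a) = -11/5 (r(a) = (-10 - 1)/(6 - 1) = -11/5)
r(-692)/414950 + √(-121511 + (35 - 74)²)/(-296845) = -11/5/414950 + √(-121511 + (35 - 74)²)/(-296845) = -11/5*1/414950 + √(-121511 + (-39)²)*(-1/296845) = -11/2074750 + √(-121511 + 1521)*(-1/296845) = -11/2074750 + √(-119990)*(-1/296845) = -11/2074750 + (13*I*√710)*(-1/296845) = -11/2074750 - 13*I*√710/296845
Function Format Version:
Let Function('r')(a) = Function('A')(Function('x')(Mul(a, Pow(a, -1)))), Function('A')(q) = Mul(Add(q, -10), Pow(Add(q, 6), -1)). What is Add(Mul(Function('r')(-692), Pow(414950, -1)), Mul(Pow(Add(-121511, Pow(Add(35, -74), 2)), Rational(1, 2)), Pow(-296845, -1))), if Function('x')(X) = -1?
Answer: Add(Rational(-11, 2074750), Mul(Rational(-13, 296845), I, Pow(710, Rational(1, 2)))) ≈ Add(-5.3018e-6, Mul(-0.0011669, I))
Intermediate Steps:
Function('A')(q) = Mul(Pow(Add(6, q), -1), Add(-10, q)) (Function('A')(q) = Mul(Add(-10, q), Pow(Add(6, q), -1)) = Mul(Pow(Add(6, q), -1), Add(-10, q)))
Function('r')(a) = Rational(-11, 5) (Function('r')(a) = Mul(Pow(Add(6, -1), -1), Add(-10, -1)) = Mul(Pow(5, -1), -11) = Mul(Rational(1, 5), -11) = Rational(-11, 5))
Add(Mul(Function('r')(-692), Pow(414950, -1)), Mul(Pow(Add(-121511, Pow(Add(35, -74), 2)), Rational(1, 2)), Pow(-296845, -1))) = Add(Mul(Rational(-11, 5), Pow(414950, -1)), Mul(Pow(Add(-121511, Pow(Add(35, -74), 2)), Rational(1, 2)), Pow(-296845, -1))) = Add(Mul(Rational(-11, 5), Rational(1, 414950)), Mul(Pow(Add(-121511, Pow(-39, 2)), Rational(1, 2)), Rational(-1, 296845))) = Add(Rational(-11, 2074750), Mul(Pow(Add(-121511, 1521), Rational(1, 2)), Rational(-1, 296845))) = Add(Rational(-11, 2074750), Mul(Pow(-119990, Rational(1, 2)), Rational(-1, 296845))) = Add(Rational(-11, 2074750), Mul(Mul(13, I, Pow(710, Rational(1, 2))), Rational(-1, 296845))) = Add(Rational(-11, 2074750), Mul(Rational(-13, 296845), I, Pow(710, Rational(1, 2))))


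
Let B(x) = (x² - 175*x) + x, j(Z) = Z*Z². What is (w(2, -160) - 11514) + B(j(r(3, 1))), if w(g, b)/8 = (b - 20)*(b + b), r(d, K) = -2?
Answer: 450742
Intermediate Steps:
j(Z) = Z³
w(g, b) = 16*b*(-20 + b) (w(g, b) = 8*((b - 20)*(b + b)) = 8*((-20 + b)*(2*b)) = 8*(2*b*(-20 + b)) = 16*b*(-20 + b))
B(x) = x² - 174*x
(w(2, -160) - 11514) + B(j(r(3, 1))) = (16*(-160)*(-20 - 160) - 11514) + (-2)³*(-174 + (-2)³) = (16*(-160)*(-180) - 11514) - 8*(-174 - 8) = (460800 - 11514) - 8*(-182) = 449286 + 1456 = 450742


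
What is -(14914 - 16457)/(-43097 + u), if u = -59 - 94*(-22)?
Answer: -1543/41088 ≈ -0.037554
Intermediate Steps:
u = 2009 (u = -59 + 2068 = 2009)
-(14914 - 16457)/(-43097 + u) = -(14914 - 16457)/(-43097 + 2009) = -(-1543)/(-41088) = -(-1543)*(-1)/41088 = -1*1543/41088 = -1543/41088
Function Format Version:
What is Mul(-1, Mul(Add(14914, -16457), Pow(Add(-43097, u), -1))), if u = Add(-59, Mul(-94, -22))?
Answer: Rational(-1543, 41088) ≈ -0.037554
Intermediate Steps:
u = 2009 (u = Add(-59, 2068) = 2009)
Mul(-1, Mul(Add(14914, -16457), Pow(Add(-43097, u), -1))) = Mul(-1, Mul(Add(14914, -16457), Pow(Add(-43097, 2009), -1))) = Mul(-1, Mul(-1543, Pow(-41088, -1))) = Mul(-1, Mul(-1543, Rational(-1, 41088))) = Mul(-1, Rational(1543, 41088)) = Rational(-1543, 41088)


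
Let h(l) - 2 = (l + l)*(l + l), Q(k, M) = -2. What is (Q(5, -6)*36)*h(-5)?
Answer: -7344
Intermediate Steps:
h(l) = 2 + 4*l**2 (h(l) = 2 + (l + l)*(l + l) = 2 + (2*l)*(2*l) = 2 + 4*l**2)
(Q(5, -6)*36)*h(-5) = (-2*36)*(2 + 4*(-5)**2) = -72*(2 + 4*25) = -72*(2 + 100) = -72*102 = -7344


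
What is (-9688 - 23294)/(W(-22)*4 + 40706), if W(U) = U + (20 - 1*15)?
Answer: -5497/6773 ≈ -0.81160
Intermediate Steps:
W(U) = 5 + U (W(U) = U + (20 - 15) = U + 5 = 5 + U)
(-9688 - 23294)/(W(-22)*4 + 40706) = (-9688 - 23294)/((5 - 22)*4 + 40706) = -32982/(-17*4 + 40706) = -32982/(-68 + 40706) = -32982/40638 = -32982*1/40638 = -5497/6773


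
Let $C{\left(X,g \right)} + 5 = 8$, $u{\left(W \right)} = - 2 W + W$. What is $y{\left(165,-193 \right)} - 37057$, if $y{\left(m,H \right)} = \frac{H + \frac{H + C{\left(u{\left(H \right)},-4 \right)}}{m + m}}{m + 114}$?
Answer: $- \frac{341190187}{9207} \approx -37058.0$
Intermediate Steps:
$u{\left(W \right)} = - W$
$C{\left(X,g \right)} = 3$ ($C{\left(X,g \right)} = -5 + 8 = 3$)
$y{\left(m,H \right)} = \frac{H + \frac{3 + H}{2 m}}{114 + m}$ ($y{\left(m,H \right)} = \frac{H + \frac{H + 3}{m + m}}{m + 114} = \frac{H + \frac{3 + H}{2 m}}{114 + m}$)
$y{\left(165,-193 \right)} - 37057 = \frac{3 - 193 + 2 \left(-193\right) 165}{2 \cdot 165 \left(114 + 165\right)} - 37057 = \frac{1}{2} \cdot \frac{1}{165} \cdot \frac{1}{279} \left(3 - 193 - 63690\right) - 37057 = \frac{1}{2} \cdot \frac{1}{165} \cdot \frac{1}{279} \left(-63880\right) - 37057 = - \frac{6388}{9207} - 37057 = - \frac{341190187}{9207}$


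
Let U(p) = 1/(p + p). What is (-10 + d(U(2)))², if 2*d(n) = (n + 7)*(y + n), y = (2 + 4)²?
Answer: 15093225/1024 ≈ 14739.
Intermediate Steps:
y = 36 (y = 6² = 36)
U(p) = 1/(2*p)
d(n) = (7 + n)*(36 + n)/2 (d(n) = ((n + 7)*(36 + n))/2 = ((7 + n)*(36 + n))/2 = (7 + n)*(36 + n)/2)
(-10 + d(U(2)))² = (-10 + (126 + ((½)/2)²/2 + 43*((½)/2)/2))² = (-10 + (126 + ((½)*(½))²/2 + 43*((½)*(½))/2))² = (-10 + (126 + (¼)²/2 + (43/2)*(¼)))² = (-10 + (126 + (½)*(1/16) + 43/8))² = (-10 + (126 + 1/32 + 43/8))² = (-10 + 4205/32)² = (3885/32)² = 15093225/1024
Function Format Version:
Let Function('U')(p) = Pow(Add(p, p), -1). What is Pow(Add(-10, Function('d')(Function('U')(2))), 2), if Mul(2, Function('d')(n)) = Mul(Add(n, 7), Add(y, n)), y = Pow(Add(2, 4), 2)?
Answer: Rational(15093225, 1024) ≈ 14739.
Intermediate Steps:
y = 36 (y = Pow(6, 2) = 36)
Function('U')(p) = Mul(Rational(1, 2), Pow(p, -1)) (Function('U')(p) = Pow(Mul(2, p), -1) = Mul(Rational(1, 2), Pow(p, -1)))
Function('d')(n) = Mul(Rational(1, 2), Add(7, n), Add(36, n)) (Function('d')(n) = Mul(Rational(1, 2), Mul(Add(n, 7), Add(36, n))) = Mul(Rational(1, 2), Mul(Add(7, n), Add(36, n))) = Mul(Rational(1, 2), Add(7, n), Add(36, n)))
Pow(Add(-10, Function('d')(Function('U')(2))), 2) = Pow(Add(-10, Add(126, Mul(Rational(1, 2), Pow(Mul(Rational(1, 2), Pow(2, -1)), 2)), Mul(Rational(43, 2), Mul(Rational(1, 2), Pow(2, -1))))), 2) = Pow(Add(-10, Add(126, Mul(Rational(1, 2), Pow(Mul(Rational(1, 2), Rational(1, 2)), 2)), Mul(Rational(43, 2), Mul(Rational(1, 2), Rational(1, 2))))), 2) = Pow(Add(-10, Add(126, Mul(Rational(1, 2), Pow(Rational(1, 4), 2)), Mul(Rational(43, 2), Rational(1, 4)))), 2) = Pow(Add(-10, Add(126, Mul(Rational(1, 2), Rational(1, 16)), Rational(43, 8))), 2) = Pow(Add(-10, Add(126, Rational(1, 32), Rational(43, 8))), 2) = Pow(Add(-10, Rational(4205, 32)), 2) = Pow(Rational(3885, 32), 2) = Rational(15093225, 1024)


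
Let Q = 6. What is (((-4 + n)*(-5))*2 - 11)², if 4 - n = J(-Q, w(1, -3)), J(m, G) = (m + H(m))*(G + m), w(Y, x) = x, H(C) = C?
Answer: 1142761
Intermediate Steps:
J(m, G) = 2*m*(G + m) (J(m, G) = (m + m)*(G + m) = (2*m)*(G + m) = 2*m*(G + m))
n = -104 (n = 4 - 2*(-1*6)*(-3 - 1*6) = 4 - 2*(-6)*(-3 - 6) = 4 - 2*(-6)*(-9) = 4 - 1*108 = 4 - 108 = -104)
(((-4 + n)*(-5))*2 - 11)² = (((-4 - 104)*(-5))*2 - 11)² = (-108*(-5)*2 - 11)² = (540*2 - 11)² = (1080 - 11)² = 1069² = 1142761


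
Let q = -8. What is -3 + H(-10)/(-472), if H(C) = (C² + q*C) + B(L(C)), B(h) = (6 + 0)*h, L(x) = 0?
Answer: -399/118 ≈ -3.3814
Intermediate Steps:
B(h) = 6*h
H(C) = C² - 8*C (H(C) = (C² - 8*C) + 6*0 = (C² - 8*C) + 0 = C² - 8*C)
-3 + H(-10)/(-472) = -3 + (-10*(-8 - 10))/(-472) = -3 - (-5)*(-18)/236 = -3 - 1/472*180 = -3 - 45/118 = -399/118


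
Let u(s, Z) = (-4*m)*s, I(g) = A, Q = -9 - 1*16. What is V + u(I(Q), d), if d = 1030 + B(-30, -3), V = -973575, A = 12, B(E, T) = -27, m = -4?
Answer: -973383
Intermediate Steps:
Q = -25 (Q = -9 - 16 = -25)
I(g) = 12
d = 1003 (d = 1030 - 27 = 1003)
u(s, Z) = 16*s (u(s, Z) = (-4*(-4))*s = 16*s)
V + u(I(Q), d) = -973575 + 16*12 = -973575 + 192 = -973383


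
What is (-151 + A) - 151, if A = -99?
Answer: -401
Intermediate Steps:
(-151 + A) - 151 = (-151 - 99) - 151 = -250 - 151 = -401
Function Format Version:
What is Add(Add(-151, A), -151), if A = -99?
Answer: -401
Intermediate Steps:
Add(Add(-151, A), -151) = Add(Add(-151, -99), -151) = Add(-250, -151) = -401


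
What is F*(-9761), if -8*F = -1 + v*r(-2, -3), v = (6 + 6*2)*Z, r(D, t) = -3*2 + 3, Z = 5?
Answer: -2645231/8 ≈ -3.3065e+5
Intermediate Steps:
r(D, t) = -3 (r(D, t) = -6 + 3 = -3)
v = 90 (v = (6 + 6*2)*5 = (6 + 12)*5 = 18*5 = 90)
F = 271/8 (F = -(-1 + 90*(-3))/8 = -(-1 - 270)/8 = -⅛*(-271) = 271/8 ≈ 33.875)
F*(-9761) = (271/8)*(-9761) = -2645231/8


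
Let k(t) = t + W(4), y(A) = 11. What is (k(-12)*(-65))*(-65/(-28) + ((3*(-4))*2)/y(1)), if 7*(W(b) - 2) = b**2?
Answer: 75465/1078 ≈ 70.005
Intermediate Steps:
W(b) = 2 + b**2/7
k(t) = 30/7 + t (k(t) = t + (2 + (1/7)*4**2) = t + (2 + (1/7)*16) = t + (2 + 16/7) = t + 30/7 = 30/7 + t)
(k(-12)*(-65))*(-65/(-28) + ((3*(-4))*2)/y(1)) = ((30/7 - 12)*(-65))*(-65/(-28) + ((3*(-4))*2)/11) = (-54/7*(-65))*(-65*(-1/28) - 12*2*(1/11)) = 3510*(65/28 - 24*1/11)/7 = 3510*(65/28 - 24/11)/7 = (3510/7)*(43/308) = 75465/1078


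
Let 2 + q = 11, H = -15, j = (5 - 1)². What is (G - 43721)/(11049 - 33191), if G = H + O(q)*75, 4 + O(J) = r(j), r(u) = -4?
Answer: 22168/11071 ≈ 2.0023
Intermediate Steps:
j = 16 (j = 4² = 16)
q = 9 (q = -2 + 11 = 9)
O(J) = -8 (O(J) = -4 - 4 = -8)
G = -615 (G = -15 - 8*75 = -15 - 600 = -615)
(G - 43721)/(11049 - 33191) = (-615 - 43721)/(11049 - 33191) = -44336/(-22142) = -44336*(-1/22142) = 22168/11071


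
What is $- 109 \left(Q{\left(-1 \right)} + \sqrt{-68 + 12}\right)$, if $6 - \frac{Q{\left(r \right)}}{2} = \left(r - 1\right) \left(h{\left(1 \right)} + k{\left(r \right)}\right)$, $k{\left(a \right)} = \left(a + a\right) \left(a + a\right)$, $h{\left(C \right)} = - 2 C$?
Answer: $-2180 - 218 i \sqrt{14} \approx -2180.0 - 815.68 i$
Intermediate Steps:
$k{\left(a \right)} = 4 a^{2}$ ($k{\left(a \right)} = 2 a 2 a = 4 a^{2}$)
$Q{\left(r \right)} = 12 - 2 \left(-1 + r\right) \left(-2 + 4 r^{2}\right)$ ($Q{\left(r \right)} = 12 - 2 \left(r - 1\right) \left(\left(-2\right) 1 + 4 r^{2}\right) = 12 - 2 \left(-1 + r\right) \left(-2 + 4 r^{2}\right)$)
$- 109 \left(Q{\left(-1 \right)} + \sqrt{-68 + 12}\right) = - 109 \left(\left(8 - 8 \left(-1\right)^{3} + 4 \left(-1\right) + 8 \left(-1\right)^{2}\right) + \sqrt{-68 + 12}\right) = - 109 \left(\left(8 - -8 - 4 + 8 \cdot 1\right) + \sqrt{-56}\right) = - 109 \left(\left(8 + 8 - 4 + 8\right) + 2 i \sqrt{14}\right) = - 109 \left(20 + 2 i \sqrt{14}\right) = -2180 - 218 i \sqrt{14}$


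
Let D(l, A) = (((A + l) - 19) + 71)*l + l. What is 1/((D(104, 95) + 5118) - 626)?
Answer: 1/30700 ≈ 3.2573e-5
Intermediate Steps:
D(l, A) = l + l*(52 + A + l) (D(l, A) = ((-19 + A + l) + 71)*l + l = (52 + A + l)*l + l = l*(52 + A + l) + l = l + l*(52 + A + l))
1/((D(104, 95) + 5118) - 626) = 1/((104*(53 + 95 + 104) + 5118) - 626) = 1/((104*252 + 5118) - 626) = 1/((26208 + 5118) - 626) = 1/(31326 - 626) = 1/30700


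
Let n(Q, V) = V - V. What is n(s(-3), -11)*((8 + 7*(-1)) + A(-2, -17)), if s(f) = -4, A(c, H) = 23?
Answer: 0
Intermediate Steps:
n(Q, V) = 0
n(s(-3), -11)*((8 + 7*(-1)) + A(-2, -17)) = 0*((8 + 7*(-1)) + 23) = 0*((8 - 7) + 23) = 0*(1 + 23) = 0*24 = 0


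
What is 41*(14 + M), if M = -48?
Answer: -1394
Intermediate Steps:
41*(14 + M) = 41*(14 - 48) = 41*(-34) = -1394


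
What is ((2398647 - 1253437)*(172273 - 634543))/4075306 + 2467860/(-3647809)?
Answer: -965573188803482730/7432968952277 ≈ -1.2990e+5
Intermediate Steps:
((2398647 - 1253437)*(172273 - 634543))/4075306 + 2467860/(-3647809) = (1145210*(-462270))*(1/4075306) + 2467860*(-1/3647809) = -529396226700*1/4075306 - 2467860/3647809 = -264698113350/2037653 - 2467860/3647809 = -965573188803482730/7432968952277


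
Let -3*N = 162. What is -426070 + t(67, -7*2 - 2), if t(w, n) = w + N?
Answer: -426057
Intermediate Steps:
N = -54 (N = -⅓*162 = -54)
t(w, n) = -54 + w (t(w, n) = w - 54 = -54 + w)
-426070 + t(67, -7*2 - 2) = -426070 + (-54 + 67) = -426070 + 13 = -426057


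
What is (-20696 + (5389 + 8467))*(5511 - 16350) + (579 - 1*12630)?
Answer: 74126709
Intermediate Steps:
(-20696 + (5389 + 8467))*(5511 - 16350) + (579 - 1*12630) = (-20696 + 13856)*(-10839) + (579 - 12630) = -6840*(-10839) - 12051 = 74138760 - 12051 = 74126709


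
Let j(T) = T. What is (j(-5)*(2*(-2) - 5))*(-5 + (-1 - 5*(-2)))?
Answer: 180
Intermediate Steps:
(j(-5)*(2*(-2) - 5))*(-5 + (-1 - 5*(-2))) = (-5*(2*(-2) - 5))*(-5 + (-1 - 5*(-2))) = (-5*(-4 - 5))*(-5 + (-1 + 10)) = (-5*(-9))*(-5 + 9) = 45*4 = 180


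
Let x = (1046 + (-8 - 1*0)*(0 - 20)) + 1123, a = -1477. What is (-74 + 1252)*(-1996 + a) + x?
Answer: -4088865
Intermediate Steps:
x = 2329 (x = (1046 + (-8 + 0)*(-20)) + 1123 = (1046 - 8*(-20)) + 1123 = (1046 + 160) + 1123 = 1206 + 1123 = 2329)
(-74 + 1252)*(-1996 + a) + x = (-74 + 1252)*(-1996 - 1477) + 2329 = 1178*(-3473) + 2329 = -4091194 + 2329 = -4088865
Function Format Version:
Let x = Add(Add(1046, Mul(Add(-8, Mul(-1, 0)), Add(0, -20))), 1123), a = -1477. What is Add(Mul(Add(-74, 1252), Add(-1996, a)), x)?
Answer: -4088865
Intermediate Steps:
x = 2329 (x = Add(Add(1046, Mul(Add(-8, 0), -20)), 1123) = Add(Add(1046, Mul(-8, -20)), 1123) = Add(Add(1046, 160), 1123) = Add(1206, 1123) = 2329)
Add(Mul(Add(-74, 1252), Add(-1996, a)), x) = Add(Mul(Add(-74, 1252), Add(-1996, -1477)), 2329) = Add(Mul(1178, -3473), 2329) = Add(-4091194, 2329) = -4088865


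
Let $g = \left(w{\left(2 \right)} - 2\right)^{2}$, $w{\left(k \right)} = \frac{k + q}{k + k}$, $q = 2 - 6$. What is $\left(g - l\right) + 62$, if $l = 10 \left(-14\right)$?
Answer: $\frac{833}{4} \approx 208.25$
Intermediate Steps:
$l = -140$
$q = -4$ ($q = 2 - 6 = -4$)
$w{\left(k \right)} = \frac{-4 + k}{2 k}$ ($w{\left(k \right)} = \frac{k - 4}{k + k} = \frac{-4 + k}{2 k}$)
$g = \frac{25}{4}$ ($g = \left(\frac{-4 + 2}{2 \cdot 2} - 2\right)^{2} = \left(\frac{1}{2} \cdot \frac{1}{2} \left(-2\right) - 2\right)^{2} = \left(- \frac{1}{2} - 2\right)^{2} = \left(- \frac{5}{2}\right)^{2} = \frac{25}{4} \approx 6.25$)
$\left(g - l\right) + 62 = \left(\frac{25}{4} - -140\right) + 62 = \left(\frac{25}{4} + 140\right) + 62 = \frac{585}{4} + 62 = \frac{833}{4}$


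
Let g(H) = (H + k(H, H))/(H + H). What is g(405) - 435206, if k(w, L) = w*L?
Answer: -435003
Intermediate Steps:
k(w, L) = L*w
g(H) = (H + H²)/(2*H) (g(H) = (H + H*H)/(H + H) = (H + H²)/((2*H)) = (H + H²)*(1/(2*H)) = (H + H²)/(2*H))
g(405) - 435206 = (½ + (½)*405) - 435206 = (½ + 405/2) - 435206 = 203 - 435206 = -435003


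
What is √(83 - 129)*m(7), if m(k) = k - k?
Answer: 0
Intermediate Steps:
m(k) = 0
√(83 - 129)*m(7) = √(83 - 129)*0 = √(-46)*0 = (I*√46)*0 = 0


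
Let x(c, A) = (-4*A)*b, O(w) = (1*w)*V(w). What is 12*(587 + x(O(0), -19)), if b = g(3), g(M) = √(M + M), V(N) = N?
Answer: 7044 + 912*√6 ≈ 9277.9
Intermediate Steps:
g(M) = √2*√M (g(M) = √(2*M) = √2*√M)
O(w) = w² (O(w) = (1*w)*w = w*w = w²)
b = √6 (b = √2*√3 = √6 ≈ 2.4495)
x(c, A) = -4*A*√6 (x(c, A) = (-4*A)*√6 = -4*A*√6)
12*(587 + x(O(0), -19)) = 12*(587 - 4*(-19)*√6) = 12*(587 + 76*√6) = 7044 + 912*√6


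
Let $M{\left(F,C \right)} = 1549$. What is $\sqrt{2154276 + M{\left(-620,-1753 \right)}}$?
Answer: $5 \sqrt{86233} \approx 1468.3$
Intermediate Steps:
$\sqrt{2154276 + M{\left(-620,-1753 \right)}} = \sqrt{2154276 + 1549} = \sqrt{2155825} = 5 \sqrt{86233}$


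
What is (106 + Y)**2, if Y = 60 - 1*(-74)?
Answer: 57600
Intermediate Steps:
Y = 134 (Y = 60 + 74 = 134)
(106 + Y)**2 = (106 + 134)**2 = 240**2 = 57600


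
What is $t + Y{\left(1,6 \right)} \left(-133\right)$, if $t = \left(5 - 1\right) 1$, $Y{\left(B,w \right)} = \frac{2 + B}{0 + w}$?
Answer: $- \frac{125}{2} \approx -62.5$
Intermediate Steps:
$Y{\left(B,w \right)} = \frac{2 + B}{w}$
$t = 4$ ($t = 4 \cdot 1 = 4$)
$t + Y{\left(1,6 \right)} \left(-133\right) = 4 + \frac{2 + 1}{6} \left(-133\right) = 4 + \frac{1}{6} \cdot 3 \left(-133\right) = 4 + \frac{1}{2} \left(-133\right) = 4 - \frac{133}{2} = - \frac{125}{2}$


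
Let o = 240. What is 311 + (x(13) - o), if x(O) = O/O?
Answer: 72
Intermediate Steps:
x(O) = 1
311 + (x(13) - o) = 311 + (1 - 1*240) = 311 + (1 - 240) = 311 - 239 = 72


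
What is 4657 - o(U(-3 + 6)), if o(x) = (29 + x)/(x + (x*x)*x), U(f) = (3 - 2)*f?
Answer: 69839/15 ≈ 4655.9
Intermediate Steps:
U(f) = f (U(f) = 1*f = f)
o(x) = (29 + x)/(x + x³) (o(x) = (29 + x)/(x + x²*x) = (29 + x)/(x + x³))
4657 - o(U(-3 + 6)) = 4657 - (29 + (-3 + 6))/((-3 + 6) + (-3 + 6)³) = 4657 - (29 + 3)/(3 + 3³) = 4657 - 32/(3 + 27) = 4657 - 32/30 = 4657 - 1*16/15 = 4657 - 16/15 = 69839/15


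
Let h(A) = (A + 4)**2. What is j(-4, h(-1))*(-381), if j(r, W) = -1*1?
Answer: 381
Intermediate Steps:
h(A) = (4 + A)**2
j(r, W) = -1
j(-4, h(-1))*(-381) = -1*(-381) = 381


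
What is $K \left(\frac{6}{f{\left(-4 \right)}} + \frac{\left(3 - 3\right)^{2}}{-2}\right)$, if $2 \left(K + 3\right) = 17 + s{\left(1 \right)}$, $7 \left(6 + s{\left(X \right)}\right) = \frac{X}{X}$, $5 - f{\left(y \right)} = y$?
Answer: $\frac{12}{7} \approx 1.7143$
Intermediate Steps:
$f{\left(y \right)} = 5 - y$
$s{\left(X \right)} = - \frac{41}{7}$ ($s{\left(X \right)} = -6 + \frac{X \frac{1}{X}}{7} = -6 + \frac{1}{7} \cdot 1 = -6 + \frac{1}{7} = - \frac{41}{7}$)
$K = \frac{18}{7}$ ($K = -3 + \frac{17 - \frac{41}{7}}{2} = -3 + \frac{1}{2} \cdot \frac{78}{7} = -3 + \frac{39}{7} = \frac{18}{7} \approx 2.5714$)
$K \left(\frac{6}{f{\left(-4 \right)}} + \frac{\left(3 - 3\right)^{2}}{-2}\right) = \frac{18 \left(\frac{6}{5 - -4} + \frac{\left(3 - 3\right)^{2}}{-2}\right)}{7} = \frac{18 \left(\frac{6}{5 + 4} + 0^{2} \left(- \frac{1}{2}\right)\right)}{7} = \frac{18 \left(\frac{6}{9} + 0 \left(- \frac{1}{2}\right)\right)}{7} = \frac{18 \left(6 \cdot \frac{1}{9} + 0\right)}{7} = \frac{18 \left(\frac{2}{3} + 0\right)}{7} = \frac{18}{7} \cdot \frac{2}{3} = \frac{12}{7}$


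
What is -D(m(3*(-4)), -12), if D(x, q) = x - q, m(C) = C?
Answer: 0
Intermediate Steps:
-D(m(3*(-4)), -12) = -(3*(-4) - 1*(-12)) = -(-12 + 12) = -1*0 = 0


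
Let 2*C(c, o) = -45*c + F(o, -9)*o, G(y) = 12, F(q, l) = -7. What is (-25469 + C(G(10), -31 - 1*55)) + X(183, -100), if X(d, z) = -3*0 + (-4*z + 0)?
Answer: -25038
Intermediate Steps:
X(d, z) = -4*z (X(d, z) = 0 - 4*z = -4*z)
C(c, o) = -45*c/2 - 7*o/2 (C(c, o) = (-45*c - 7*o)/2 = -45*c/2 - 7*o/2)
(-25469 + C(G(10), -31 - 1*55)) + X(183, -100) = (-25469 + (-45/2*12 - 7*(-31 - 1*55)/2)) - 4*(-100) = (-25469 + (-270 - 7*(-31 - 55)/2)) + 400 = (-25469 + (-270 - 7/2*(-86))) + 400 = (-25469 + (-270 + 301)) + 400 = (-25469 + 31) + 400 = -25438 + 400 = -25038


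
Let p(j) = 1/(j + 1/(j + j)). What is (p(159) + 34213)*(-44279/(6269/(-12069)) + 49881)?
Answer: 1465421180527295880/316979447 ≈ 4.6231e+9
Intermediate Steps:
p(j) = 1/(j + 1/(2*j))
(p(159) + 34213)*(-44279/(6269/(-12069)) + 49881) = (2*159/(1 + 2*159²) + 34213)*(-44279/(6269/(-12069)) + 49881) = (2*159/(1 + 2*25281) + 34213)*(-44279/(6269*(-1/12069)) + 49881) = (2*159/(1 + 50562) + 34213)*(-44279/(-6269/12069) + 49881) = (2*159/50563 + 34213)*(-44279*(-12069/6269) + 49881) = (2*159*(1/50563) + 34213)*(534403251/6269 + 49881) = (318/50563 + 34213)*(847107240/6269) = (1729912237/50563)*(847107240/6269) = 1465421180527295880/316979447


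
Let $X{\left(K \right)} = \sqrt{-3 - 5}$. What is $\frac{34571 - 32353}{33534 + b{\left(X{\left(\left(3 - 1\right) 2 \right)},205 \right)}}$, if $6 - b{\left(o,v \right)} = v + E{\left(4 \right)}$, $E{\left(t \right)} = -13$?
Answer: $\frac{1109}{16674} \approx 0.066511$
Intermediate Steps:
$X{\left(K \right)} = 2 i \sqrt{2}$ ($X{\left(K \right)} = \sqrt{-8} = 2 i \sqrt{2}$)
$b{\left(o,v \right)} = 19 - v$ ($b{\left(o,v \right)} = 6 - \left(v - 13\right) = 6 - \left(-13 + v\right) = 19 - v$)
$\frac{34571 - 32353}{33534 + b{\left(X{\left(\left(3 - 1\right) 2 \right)},205 \right)}} = \frac{34571 - 32353}{33534 + \left(19 - 205\right)} = \frac{2218}{33534 + \left(19 - 205\right)} = \frac{2218}{33534 - 186} = \frac{2218}{33348} = 2218 \cdot \frac{1}{33348} = \frac{1109}{16674}$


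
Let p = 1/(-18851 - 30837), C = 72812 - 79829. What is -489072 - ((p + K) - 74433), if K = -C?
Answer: -20951243327/49688 ≈ -4.2166e+5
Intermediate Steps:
C = -7017
K = 7017 (K = -1*(-7017) = 7017)
p = -1/49688 (p = 1/(-49688) = -1/49688 ≈ -2.0126e-5)
-489072 - ((p + K) - 74433) = -489072 - ((-1/49688 + 7017) - 74433) = -489072 - (348660695/49688 - 74433) = -489072 - 1*(-3349766209/49688) = -489072 + 3349766209/49688 = -20951243327/49688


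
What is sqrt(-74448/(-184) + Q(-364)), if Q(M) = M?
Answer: sqrt(21482)/23 ≈ 6.3725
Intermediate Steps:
sqrt(-74448/(-184) + Q(-364)) = sqrt(-74448/(-184) - 364) = sqrt(-74448*(-1)/184 - 364) = sqrt(-752*(-99/184) - 364) = sqrt(9306/23 - 364) = sqrt(934/23) = sqrt(21482)/23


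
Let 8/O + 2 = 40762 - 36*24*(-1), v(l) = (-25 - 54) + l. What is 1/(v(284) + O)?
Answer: 5203/1066616 ≈ 0.0048780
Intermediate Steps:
v(l) = -79 + l
O = 1/5203 (O = 8/(-2 + (40762 - 36*24*(-1))) = 8/(-2 + (40762 - 864*(-1))) = 8/(-2 + (40762 + 864)) = 8/(-2 + 41626) = 8/41624 = 8*(1/41624) = 1/5203 ≈ 0.00019220)
1/(v(284) + O) = 1/((-79 + 284) + 1/5203) = 1/(205 + 1/5203) = 1/(1066616/5203) = 5203/1066616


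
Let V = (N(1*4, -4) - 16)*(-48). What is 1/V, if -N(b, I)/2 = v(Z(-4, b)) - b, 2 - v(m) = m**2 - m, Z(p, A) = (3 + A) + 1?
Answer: -1/4800 ≈ -0.00020833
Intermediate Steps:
Z(p, A) = 4 + A
v(m) = 2 + m - m**2 (v(m) = 2 - (m**2 - m) = 2 + (m - m**2) = 2 + m - m**2)
N(b, I) = -12 + 2*(4 + b)**2 (N(b, I) = -2*((2 + (4 + b) - (4 + b)**2) - b) = -2*((6 + b - (4 + b)**2) - b) = -2*(6 - (4 + b)**2) = -12 + 2*(4 + b)**2)
V = -4800 (V = ((-12 + 2*(4 + 1*4)**2) - 16)*(-48) = ((-12 + 2*(4 + 4)**2) - 16)*(-48) = ((-12 + 2*8**2) - 16)*(-48) = ((-12 + 2*64) - 16)*(-48) = ((-12 + 128) - 16)*(-48) = (116 - 16)*(-48) = 100*(-48) = -4800)
1/V = 1/(-4800) = -1/4800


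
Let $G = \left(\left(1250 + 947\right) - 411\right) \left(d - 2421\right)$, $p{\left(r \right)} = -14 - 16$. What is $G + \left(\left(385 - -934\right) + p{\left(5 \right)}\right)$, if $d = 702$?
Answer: $-3068845$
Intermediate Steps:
$p{\left(r \right)} = -30$
$G = -3070134$ ($G = \left(\left(1250 + 947\right) - 411\right) \left(702 - 2421\right) = \left(2197 - 411\right) \left(-1719\right) = 1786 \left(-1719\right) = -3070134$)
$G + \left(\left(385 - -934\right) + p{\left(5 \right)}\right) = -3070134 + \left(\left(385 - -934\right) - 30\right) = -3070134 + \left(\left(385 + 934\right) - 30\right) = -3070134 + \left(1319 - 30\right) = -3070134 + 1289 = -3068845$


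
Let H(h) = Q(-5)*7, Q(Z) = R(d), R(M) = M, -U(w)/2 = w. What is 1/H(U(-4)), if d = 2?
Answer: 1/14 ≈ 0.071429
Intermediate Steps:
U(w) = -2*w
Q(Z) = 2
H(h) = 14 (H(h) = 2*7 = 14)
1/H(U(-4)) = 1/14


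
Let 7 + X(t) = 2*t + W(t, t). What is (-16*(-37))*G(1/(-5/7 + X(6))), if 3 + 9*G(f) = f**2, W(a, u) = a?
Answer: -573611/2916 ≈ -196.71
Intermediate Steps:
X(t) = -7 + 3*t (X(t) = -7 + (2*t + t) = -7 + 3*t)
G(f) = -1/3 + f**2/9
(-16*(-37))*G(1/(-5/7 + X(6))) = (-16*(-37))*(-1/3 + (1/(-5/7 + (-7 + 3*6)))**2/9) = 592*(-1/3 + (1/(-5*1/7 + (-7 + 18)))**2/9) = 592*(-1/3 + (1/(-5/7 + 11))**2/9) = 592*(-1/3 + (1/(72/7))**2/9) = 592*(-1/3 + (7/72)**2/9) = 592*(-1/3 + (1/9)*(49/5184)) = 592*(-1/3 + 49/46656) = 592*(-15503/46656) = -573611/2916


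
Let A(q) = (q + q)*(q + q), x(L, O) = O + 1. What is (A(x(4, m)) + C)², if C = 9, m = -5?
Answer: 5329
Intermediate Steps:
x(L, O) = 1 + O
A(q) = 4*q² (A(q) = (2*q)*(2*q) = 4*q²)
(A(x(4, m)) + C)² = (4*(1 - 5)² + 9)² = (4*(-4)² + 9)² = (4*16 + 9)² = (64 + 9)² = 73² = 5329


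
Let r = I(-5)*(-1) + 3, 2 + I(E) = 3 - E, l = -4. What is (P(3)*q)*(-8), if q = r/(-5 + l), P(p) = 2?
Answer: -16/3 ≈ -5.3333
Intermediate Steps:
I(E) = 1 - E (I(E) = -2 + (3 - E) = 1 - E)
r = -3 (r = (1 - 1*(-5))*(-1) + 3 = (1 + 5)*(-1) + 3 = 6*(-1) + 3 = -6 + 3 = -3)
q = ⅓ (q = -3/(-5 - 4) = -3/(-9) = -⅑*(-3) = ⅓ ≈ 0.33333)
(P(3)*q)*(-8) = (2*(⅓))*(-8) = (⅔)*(-8) = -16/3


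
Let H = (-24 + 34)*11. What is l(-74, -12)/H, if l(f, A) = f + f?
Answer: -74/55 ≈ -1.3455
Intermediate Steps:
l(f, A) = 2*f
H = 110 (H = 10*11 = 110)
l(-74, -12)/H = (2*(-74))/110 = -148*1/110 = -74/55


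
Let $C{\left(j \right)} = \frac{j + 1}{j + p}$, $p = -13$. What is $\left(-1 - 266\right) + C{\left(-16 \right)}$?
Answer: $- \frac{7728}{29} \approx -266.48$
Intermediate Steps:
$C{\left(j \right)} = \frac{1 + j}{-13 + j}$ ($C{\left(j \right)} = \frac{j + 1}{j - 13} = \frac{1 + j}{-13 + j}$)
$\left(-1 - 266\right) + C{\left(-16 \right)} = \left(-1 - 266\right) + \frac{1 - 16}{-13 - 16} = -267 + \frac{1}{-29} \left(-15\right) = -267 - - \frac{15}{29} = -267 + \frac{15}{29} = - \frac{7728}{29}$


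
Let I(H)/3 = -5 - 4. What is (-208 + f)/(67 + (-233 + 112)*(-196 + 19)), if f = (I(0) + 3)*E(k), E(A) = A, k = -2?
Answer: -40/5371 ≈ -0.0074474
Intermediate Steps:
I(H) = -27 (I(H) = 3*(-5 - 4) = 3*(-9) = -27)
f = 48 (f = (-27 + 3)*(-2) = -24*(-2) = 48)
(-208 + f)/(67 + (-233 + 112)*(-196 + 19)) = (-208 + 48)/(67 + (-233 + 112)*(-196 + 19)) = -160/(67 - 121*(-177)) = -160/(67 + 21417) = -160/21484 = -160*1/21484 = -40/5371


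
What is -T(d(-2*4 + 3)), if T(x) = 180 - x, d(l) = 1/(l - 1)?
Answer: -1081/6 ≈ -180.17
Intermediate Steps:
d(l) = 1/(-1 + l)
-T(d(-2*4 + 3)) = -(180 - 1/(-1 + (-2*4 + 3))) = -(180 - 1/(-1 + (-8 + 3))) = -(180 - 1/(-1 - 5)) = -(180 - 1/(-6)) = -(180 - 1*(-1/6)) = -(180 + 1/6) = -1*1081/6 = -1081/6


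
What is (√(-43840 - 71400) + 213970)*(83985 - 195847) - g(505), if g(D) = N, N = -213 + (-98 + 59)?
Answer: -23935111888 - 223724*I*√28810 ≈ -2.3935e+10 - 3.7974e+7*I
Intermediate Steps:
N = -252 (N = -213 - 39 = -252)
g(D) = -252
(√(-43840 - 71400) + 213970)*(83985 - 195847) - g(505) = (√(-43840 - 71400) + 213970)*(83985 - 195847) - 1*(-252) = (√(-115240) + 213970)*(-111862) + 252 = (2*I*√28810 + 213970)*(-111862) + 252 = (213970 + 2*I*√28810)*(-111862) + 252 = (-23935112140 - 223724*I*√28810) + 252 = -23935111888 - 223724*I*√28810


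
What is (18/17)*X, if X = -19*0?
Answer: 0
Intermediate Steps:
X = 0
(18/17)*X = (18/17)*0 = 0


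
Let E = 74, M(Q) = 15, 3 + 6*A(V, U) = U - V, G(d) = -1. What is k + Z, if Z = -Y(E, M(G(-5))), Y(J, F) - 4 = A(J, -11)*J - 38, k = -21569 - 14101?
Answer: -103652/3 ≈ -34551.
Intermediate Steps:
A(V, U) = -½ - V/6 + U/6 (A(V, U) = -½ + (U - V)/6 = -½ + (-V/6 + U/6) = -½ - V/6 + U/6)
k = -35670
Y(J, F) = -34 + J*(-7/3 - J/6) (Y(J, F) = 4 + ((-½ - J/6 + (⅙)*(-11))*J - 38) = 4 + ((-½ - J/6 - 11/6)*J - 38) = 4 + ((-7/3 - J/6)*J - 38) = 4 + (J*(-7/3 - J/6) - 38) = 4 + (-38 + J*(-7/3 - J/6)) = -34 + J*(-7/3 - J/6))
Z = 3358/3 (Z = -(-34 - ⅙*74*(14 + 74)) = -(-34 - ⅙*74*88) = -(-34 - 3256/3) = -1*(-3358/3) = 3358/3 ≈ 1119.3)
k + Z = -35670 + 3358/3 = -103652/3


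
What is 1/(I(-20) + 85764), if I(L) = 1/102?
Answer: 102/8747929 ≈ 1.1660e-5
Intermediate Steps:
I(L) = 1/102
1/(I(-20) + 85764) = 1/(1/102 + 85764) = 1/(8747929/102) = 102/8747929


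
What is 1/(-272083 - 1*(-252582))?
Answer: -1/19501 ≈ -5.1279e-5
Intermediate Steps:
1/(-272083 - 1*(-252582)) = 1/(-272083 + 252582) = 1/(-19501) = -1/19501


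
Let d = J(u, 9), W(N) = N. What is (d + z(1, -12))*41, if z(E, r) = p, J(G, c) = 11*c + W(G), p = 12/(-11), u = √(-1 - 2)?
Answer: 44157/11 + 41*I*√3 ≈ 4014.3 + 71.014*I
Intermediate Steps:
u = I*√3 (u = √(-3) = I*√3 ≈ 1.732*I)
p = -12/11 (p = 12*(-1/11) = -12/11 ≈ -1.0909)
J(G, c) = G + 11*c (J(G, c) = 11*c + G = G + 11*c)
z(E, r) = -12/11
d = 99 + I*√3 (d = I*√3 + 11*9 = I*√3 + 99 = 99 + I*√3 ≈ 99.0 + 1.732*I)
(d + z(1, -12))*41 = ((99 + I*√3) - 12/11)*41 = (1077/11 + I*√3)*41 = 44157/11 + 41*I*√3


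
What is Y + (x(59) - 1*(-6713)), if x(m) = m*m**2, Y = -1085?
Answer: 211007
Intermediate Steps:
x(m) = m**3
Y + (x(59) - 1*(-6713)) = -1085 + (59**3 - 1*(-6713)) = -1085 + (205379 + 6713) = -1085 + 212092 = 211007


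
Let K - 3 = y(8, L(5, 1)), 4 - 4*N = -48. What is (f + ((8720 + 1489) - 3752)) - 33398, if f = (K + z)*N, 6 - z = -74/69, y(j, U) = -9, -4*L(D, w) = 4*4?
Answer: -1857967/69 ≈ -26927.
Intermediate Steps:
L(D, w) = -4
N = 13 (N = 1 - ¼*(-48) = 1 + 12 = 13)
K = -6 (K = 3 - 9 = -6)
z = 488/69 (z = 6 - (-74)/69 = 6 - 1*(-74/69) = 6 + 74/69 = 488/69 ≈ 7.0725)
f = 962/69 (f = (-6 + 488/69)*13 = (74/69)*13 = 962/69 ≈ 13.942)
(f + ((8720 + 1489) - 3752)) - 33398 = (962/69 + ((8720 + 1489) - 3752)) - 33398 = (962/69 + (10209 - 3752)) - 33398 = (962/69 + 6457) - 33398 = 446495/69 - 33398 = -1857967/69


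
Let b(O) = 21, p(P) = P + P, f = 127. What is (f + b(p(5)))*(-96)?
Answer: -14208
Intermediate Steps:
p(P) = 2*P
(f + b(p(5)))*(-96) = (127 + 21)*(-96) = 148*(-96) = -14208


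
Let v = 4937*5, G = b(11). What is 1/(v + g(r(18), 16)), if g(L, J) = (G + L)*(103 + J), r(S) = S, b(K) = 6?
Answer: 1/27541 ≈ 3.6309e-5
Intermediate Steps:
G = 6
g(L, J) = (6 + L)*(103 + J)
v = 24685
1/(v + g(r(18), 16)) = 1/(24685 + (618 + 6*16 + 103*18 + 16*18)) = 1/(24685 + (618 + 96 + 1854 + 288)) = 1/(24685 + 2856) = 1/27541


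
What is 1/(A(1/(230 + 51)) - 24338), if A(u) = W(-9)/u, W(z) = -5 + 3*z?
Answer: -1/33330 ≈ -3.0003e-5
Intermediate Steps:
A(u) = -32/u (A(u) = (-5 + 3*(-9))/u = (-5 - 27)/u = -32/u)
1/(A(1/(230 + 51)) - 24338) = 1/(-32/(1/(230 + 51)) - 24338) = 1/(-32/(1/281) - 24338) = 1/(-32/1/281 - 24338) = 1/(-32*281 - 24338) = 1/(-8992 - 24338) = 1/(-33330) = -1/33330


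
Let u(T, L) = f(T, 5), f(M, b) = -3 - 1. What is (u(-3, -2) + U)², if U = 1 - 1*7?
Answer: 100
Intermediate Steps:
f(M, b) = -4
u(T, L) = -4
U = -6 (U = 1 - 7 = -6)
(u(-3, -2) + U)² = (-4 - 6)² = (-10)² = 100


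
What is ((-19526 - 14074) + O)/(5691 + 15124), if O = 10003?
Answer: -23597/20815 ≈ -1.1337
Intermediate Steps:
((-19526 - 14074) + O)/(5691 + 15124) = ((-19526 - 14074) + 10003)/(5691 + 15124) = (-33600 + 10003)/20815 = -23597*1/20815 = -23597/20815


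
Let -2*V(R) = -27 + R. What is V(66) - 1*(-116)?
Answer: 193/2 ≈ 96.500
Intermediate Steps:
V(R) = 27/2 - R/2 (V(R) = -(-27 + R)/2 = 27/2 - R/2)
V(66) - 1*(-116) = (27/2 - ½*66) - 1*(-116) = (27/2 - 33) + 116 = -39/2 + 116 = 193/2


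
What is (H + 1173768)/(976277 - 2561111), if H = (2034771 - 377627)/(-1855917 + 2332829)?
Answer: -69973212695/94478294076 ≈ -0.74063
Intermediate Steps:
H = 207143/59614 (H = 1657144/476912 = 1657144*(1/476912) = 207143/59614 ≈ 3.4747)
(H + 1173768)/(976277 - 2561111) = (207143/59614 + 1173768)/(976277 - 2561111) = (69973212695/59614)/(-1584834) = (69973212695/59614)*(-1/1584834) = -69973212695/94478294076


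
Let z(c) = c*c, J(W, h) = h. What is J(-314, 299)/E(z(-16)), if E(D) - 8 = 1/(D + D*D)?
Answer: 19671808/526337 ≈ 37.375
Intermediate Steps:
z(c) = c**2
E(D) = 8 + 1/(D + D**2) (E(D) = 8 + 1/(D + D*D) = 8 + 1/(D + D**2))
J(-314, 299)/E(z(-16)) = 299/(((1 + 8*(-16)**2 + 8*((-16)**2)**2)/(((-16)**2)*(1 + (-16)**2)))) = 299/(((1 + 8*256 + 8*256**2)/(256*(1 + 256)))) = 299/(((1/256)*(1 + 2048 + 8*65536)/257)) = 299/(((1/256)*(1/257)*(1 + 2048 + 524288))) = 299/(((1/256)*(1/257)*526337)) = 299/(526337/65792) = 299*(65792/526337) = 19671808/526337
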